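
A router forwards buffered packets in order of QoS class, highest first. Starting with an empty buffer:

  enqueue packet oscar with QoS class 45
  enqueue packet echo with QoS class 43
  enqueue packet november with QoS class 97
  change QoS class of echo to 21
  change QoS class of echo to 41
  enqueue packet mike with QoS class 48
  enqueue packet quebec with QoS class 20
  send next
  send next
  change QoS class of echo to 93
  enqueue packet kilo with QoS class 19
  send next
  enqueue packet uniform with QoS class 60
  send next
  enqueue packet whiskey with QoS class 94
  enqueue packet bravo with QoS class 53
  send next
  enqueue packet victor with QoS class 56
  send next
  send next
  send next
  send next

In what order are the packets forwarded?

add oscar (QoS class 45) → {oscar:45}
add echo (QoS class 43) → {oscar:45, echo:43}
add november (QoS class 97) → {november:97, oscar:45, echo:43}
update echo to QoS class 21 → {november:97, oscar:45, echo:21}
update echo to QoS class 41 → {november:97, oscar:45, echo:41}
add mike (QoS class 48) → {november:97, mike:48, oscar:45, echo:41}
add quebec (QoS class 20) → {november:97, mike:48, oscar:45, echo:41, quebec:20}
send next → november; now {mike:48, oscar:45, echo:41, quebec:20}
send next → mike; now {oscar:45, echo:41, quebec:20}
update echo to QoS class 93 → {echo:93, oscar:45, quebec:20}
add kilo (QoS class 19) → {echo:93, oscar:45, quebec:20, kilo:19}
send next → echo; now {oscar:45, quebec:20, kilo:19}
add uniform (QoS class 60) → {uniform:60, oscar:45, quebec:20, kilo:19}
send next → uniform; now {oscar:45, quebec:20, kilo:19}
add whiskey (QoS class 94) → {whiskey:94, oscar:45, quebec:20, kilo:19}
add bravo (QoS class 53) → {whiskey:94, bravo:53, oscar:45, quebec:20, kilo:19}
send next → whiskey; now {bravo:53, oscar:45, quebec:20, kilo:19}
add victor (QoS class 56) → {victor:56, bravo:53, oscar:45, quebec:20, kilo:19}
send next → victor; now {bravo:53, oscar:45, quebec:20, kilo:19}
send next → bravo; now {oscar:45, quebec:20, kilo:19}
send next → oscar; now {quebec:20, kilo:19}
send next → quebec; now {kilo:19}

november → mike → echo → uniform → whiskey → victor → bravo → oscar → quebec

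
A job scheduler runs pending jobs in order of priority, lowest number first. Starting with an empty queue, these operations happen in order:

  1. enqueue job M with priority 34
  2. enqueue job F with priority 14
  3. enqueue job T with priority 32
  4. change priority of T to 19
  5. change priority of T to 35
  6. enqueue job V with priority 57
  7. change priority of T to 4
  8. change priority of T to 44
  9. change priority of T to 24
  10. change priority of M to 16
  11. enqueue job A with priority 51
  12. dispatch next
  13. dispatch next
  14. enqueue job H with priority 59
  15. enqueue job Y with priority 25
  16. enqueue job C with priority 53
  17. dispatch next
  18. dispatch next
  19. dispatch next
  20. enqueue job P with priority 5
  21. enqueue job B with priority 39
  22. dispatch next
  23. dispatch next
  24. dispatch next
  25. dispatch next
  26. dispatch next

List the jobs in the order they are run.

add M (priority 34) → {M:34}
add F (priority 14) → {F:14, M:34}
add T (priority 32) → {F:14, T:32, M:34}
update T to priority 19 → {F:14, T:19, M:34}
update T to priority 35 → {F:14, M:34, T:35}
add V (priority 57) → {F:14, M:34, T:35, V:57}
update T to priority 4 → {T:4, F:14, M:34, V:57}
update T to priority 44 → {F:14, M:34, T:44, V:57}
update T to priority 24 → {F:14, T:24, M:34, V:57}
update M to priority 16 → {F:14, M:16, T:24, V:57}
add A (priority 51) → {F:14, M:16, T:24, A:51, V:57}
dispatch next → F; now {M:16, T:24, A:51, V:57}
dispatch next → M; now {T:24, A:51, V:57}
add H (priority 59) → {T:24, A:51, V:57, H:59}
add Y (priority 25) → {T:24, Y:25, A:51, V:57, H:59}
add C (priority 53) → {T:24, Y:25, A:51, C:53, V:57, H:59}
dispatch next → T; now {Y:25, A:51, C:53, V:57, H:59}
dispatch next → Y; now {A:51, C:53, V:57, H:59}
dispatch next → A; now {C:53, V:57, H:59}
add P (priority 5) → {P:5, C:53, V:57, H:59}
add B (priority 39) → {P:5, B:39, C:53, V:57, H:59}
dispatch next → P; now {B:39, C:53, V:57, H:59}
dispatch next → B; now {C:53, V:57, H:59}
dispatch next → C; now {V:57, H:59}
dispatch next → V; now {H:59}
dispatch next → H; now {}

F, M, T, Y, A, P, B, C, V, H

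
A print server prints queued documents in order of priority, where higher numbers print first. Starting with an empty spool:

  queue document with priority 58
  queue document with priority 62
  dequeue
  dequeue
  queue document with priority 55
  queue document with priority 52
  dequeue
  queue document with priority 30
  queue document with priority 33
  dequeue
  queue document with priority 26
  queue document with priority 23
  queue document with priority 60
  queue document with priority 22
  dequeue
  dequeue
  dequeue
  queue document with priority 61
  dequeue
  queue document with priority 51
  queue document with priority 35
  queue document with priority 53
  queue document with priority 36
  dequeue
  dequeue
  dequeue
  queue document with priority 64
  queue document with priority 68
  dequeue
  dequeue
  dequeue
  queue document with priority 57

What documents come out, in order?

insert 58 → {58}
insert 62 → {62, 58}
dequeue → 62; now {58}
dequeue → 58; now {}
insert 55 → {55}
insert 52 → {55, 52}
dequeue → 55; now {52}
insert 30 → {52, 30}
insert 33 → {52, 33, 30}
dequeue → 52; now {33, 30}
insert 26 → {33, 30, 26}
insert 23 → {33, 30, 26, 23}
insert 60 → {60, 33, 30, 26, 23}
insert 22 → {60, 33, 30, 26, 23, 22}
dequeue → 60; now {33, 30, 26, 23, 22}
dequeue → 33; now {30, 26, 23, 22}
dequeue → 30; now {26, 23, 22}
insert 61 → {61, 26, 23, 22}
dequeue → 61; now {26, 23, 22}
insert 51 → {51, 26, 23, 22}
insert 35 → {51, 35, 26, 23, 22}
insert 53 → {53, 51, 35, 26, 23, 22}
insert 36 → {53, 51, 36, 35, 26, 23, 22}
dequeue → 53; now {51, 36, 35, 26, 23, 22}
dequeue → 51; now {36, 35, 26, 23, 22}
dequeue → 36; now {35, 26, 23, 22}
insert 64 → {64, 35, 26, 23, 22}
insert 68 → {68, 64, 35, 26, 23, 22}
dequeue → 68; now {64, 35, 26, 23, 22}
dequeue → 64; now {35, 26, 23, 22}
dequeue → 35; now {26, 23, 22}
insert 57 → {57, 26, 23, 22}

[62, 58, 55, 52, 60, 33, 30, 61, 53, 51, 36, 68, 64, 35]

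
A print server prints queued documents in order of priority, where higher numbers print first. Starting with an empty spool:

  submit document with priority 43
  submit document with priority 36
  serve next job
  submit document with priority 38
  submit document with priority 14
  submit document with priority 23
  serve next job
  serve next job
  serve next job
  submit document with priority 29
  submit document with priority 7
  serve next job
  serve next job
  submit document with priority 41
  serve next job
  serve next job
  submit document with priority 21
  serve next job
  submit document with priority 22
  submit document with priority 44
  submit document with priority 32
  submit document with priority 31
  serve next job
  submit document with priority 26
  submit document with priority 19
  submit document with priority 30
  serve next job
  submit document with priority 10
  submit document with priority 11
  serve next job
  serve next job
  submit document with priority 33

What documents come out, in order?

43 → 38 → 36 → 23 → 29 → 14 → 41 → 7 → 21 → 44 → 32 → 31 → 30

insert 43 → {43}
insert 36 → {43, 36}
serve next job → 43; now {36}
insert 38 → {38, 36}
insert 14 → {38, 36, 14}
insert 23 → {38, 36, 23, 14}
serve next job → 38; now {36, 23, 14}
serve next job → 36; now {23, 14}
serve next job → 23; now {14}
insert 29 → {29, 14}
insert 7 → {29, 14, 7}
serve next job → 29; now {14, 7}
serve next job → 14; now {7}
insert 41 → {41, 7}
serve next job → 41; now {7}
serve next job → 7; now {}
insert 21 → {21}
serve next job → 21; now {}
insert 22 → {22}
insert 44 → {44, 22}
insert 32 → {44, 32, 22}
insert 31 → {44, 32, 31, 22}
serve next job → 44; now {32, 31, 22}
insert 26 → {32, 31, 26, 22}
insert 19 → {32, 31, 26, 22, 19}
insert 30 → {32, 31, 30, 26, 22, 19}
serve next job → 32; now {31, 30, 26, 22, 19}
insert 10 → {31, 30, 26, 22, 19, 10}
insert 11 → {31, 30, 26, 22, 19, 11, 10}
serve next job → 31; now {30, 26, 22, 19, 11, 10}
serve next job → 30; now {26, 22, 19, 11, 10}
insert 33 → {33, 26, 22, 19, 11, 10}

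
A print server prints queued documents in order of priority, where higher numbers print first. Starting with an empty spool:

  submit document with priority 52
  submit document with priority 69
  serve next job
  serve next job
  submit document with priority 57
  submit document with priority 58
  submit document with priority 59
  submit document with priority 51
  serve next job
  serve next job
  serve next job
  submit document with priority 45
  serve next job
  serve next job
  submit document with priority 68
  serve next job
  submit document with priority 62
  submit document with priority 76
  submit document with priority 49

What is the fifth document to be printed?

insert 52 → {52}
insert 69 → {69, 52}
serve next job → 69; now {52}
serve next job → 52; now {}
insert 57 → {57}
insert 58 → {58, 57}
insert 59 → {59, 58, 57}
insert 51 → {59, 58, 57, 51}
serve next job → 59; now {58, 57, 51}
serve next job → 58; now {57, 51}
serve next job → 57; now {51}
insert 45 → {51, 45}
serve next job → 51; now {45}
serve next job → 45; now {}
insert 68 → {68}
serve next job → 68; now {}
insert 62 → {62}
insert 76 → {76, 62}
insert 49 → {76, 62, 49}

57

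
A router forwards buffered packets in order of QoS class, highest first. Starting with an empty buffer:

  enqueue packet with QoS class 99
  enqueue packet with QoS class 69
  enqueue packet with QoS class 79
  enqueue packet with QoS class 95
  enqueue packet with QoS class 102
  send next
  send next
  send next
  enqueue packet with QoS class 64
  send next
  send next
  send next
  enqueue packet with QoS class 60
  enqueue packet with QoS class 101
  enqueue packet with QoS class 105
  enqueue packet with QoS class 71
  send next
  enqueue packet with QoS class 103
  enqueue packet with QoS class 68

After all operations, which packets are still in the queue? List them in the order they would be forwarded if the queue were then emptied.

insert 99 → {99}
insert 69 → {99, 69}
insert 79 → {99, 79, 69}
insert 95 → {99, 95, 79, 69}
insert 102 → {102, 99, 95, 79, 69}
send next → 102; now {99, 95, 79, 69}
send next → 99; now {95, 79, 69}
send next → 95; now {79, 69}
insert 64 → {79, 69, 64}
send next → 79; now {69, 64}
send next → 69; now {64}
send next → 64; now {}
insert 60 → {60}
insert 101 → {101, 60}
insert 105 → {105, 101, 60}
insert 71 → {105, 101, 71, 60}
send next → 105; now {101, 71, 60}
insert 103 → {103, 101, 71, 60}
insert 68 → {103, 101, 71, 68, 60}

[103, 101, 71, 68, 60]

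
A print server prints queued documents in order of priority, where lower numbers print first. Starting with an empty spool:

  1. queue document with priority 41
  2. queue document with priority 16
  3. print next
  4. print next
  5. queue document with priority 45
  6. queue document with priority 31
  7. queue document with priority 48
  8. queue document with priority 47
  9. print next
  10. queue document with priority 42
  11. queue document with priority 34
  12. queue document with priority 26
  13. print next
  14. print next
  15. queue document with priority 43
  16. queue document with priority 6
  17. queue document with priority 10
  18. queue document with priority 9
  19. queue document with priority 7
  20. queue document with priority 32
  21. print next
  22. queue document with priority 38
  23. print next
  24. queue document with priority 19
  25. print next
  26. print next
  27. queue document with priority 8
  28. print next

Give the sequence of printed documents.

16 → 41 → 31 → 26 → 34 → 6 → 7 → 9 → 10 → 8

insert 41 → {41}
insert 16 → {16, 41}
print next → 16; now {41}
print next → 41; now {}
insert 45 → {45}
insert 31 → {31, 45}
insert 48 → {31, 45, 48}
insert 47 → {31, 45, 47, 48}
print next → 31; now {45, 47, 48}
insert 42 → {42, 45, 47, 48}
insert 34 → {34, 42, 45, 47, 48}
insert 26 → {26, 34, 42, 45, 47, 48}
print next → 26; now {34, 42, 45, 47, 48}
print next → 34; now {42, 45, 47, 48}
insert 43 → {42, 43, 45, 47, 48}
insert 6 → {6, 42, 43, 45, 47, 48}
insert 10 → {6, 10, 42, 43, 45, 47, 48}
insert 9 → {6, 9, 10, 42, 43, 45, 47, 48}
insert 7 → {6, 7, 9, 10, 42, 43, 45, 47, 48}
insert 32 → {6, 7, 9, 10, 32, 42, 43, 45, 47, 48}
print next → 6; now {7, 9, 10, 32, 42, 43, 45, 47, 48}
insert 38 → {7, 9, 10, 32, 38, 42, 43, 45, 47, 48}
print next → 7; now {9, 10, 32, 38, 42, 43, 45, 47, 48}
insert 19 → {9, 10, 19, 32, 38, 42, 43, 45, 47, 48}
print next → 9; now {10, 19, 32, 38, 42, 43, 45, 47, 48}
print next → 10; now {19, 32, 38, 42, 43, 45, 47, 48}
insert 8 → {8, 19, 32, 38, 42, 43, 45, 47, 48}
print next → 8; now {19, 32, 38, 42, 43, 45, 47, 48}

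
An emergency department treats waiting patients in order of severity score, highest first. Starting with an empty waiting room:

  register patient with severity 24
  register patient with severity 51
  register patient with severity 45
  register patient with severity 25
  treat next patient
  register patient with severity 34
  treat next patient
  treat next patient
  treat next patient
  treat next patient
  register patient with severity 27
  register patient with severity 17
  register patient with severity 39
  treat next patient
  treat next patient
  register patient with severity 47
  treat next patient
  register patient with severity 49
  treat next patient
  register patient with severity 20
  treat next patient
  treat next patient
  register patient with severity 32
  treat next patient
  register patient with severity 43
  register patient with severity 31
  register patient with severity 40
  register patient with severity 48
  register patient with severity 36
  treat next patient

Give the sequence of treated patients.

51, 45, 34, 25, 24, 39, 27, 47, 49, 20, 17, 32, 48

insert 24 → {24}
insert 51 → {51, 24}
insert 45 → {51, 45, 24}
insert 25 → {51, 45, 25, 24}
treat next patient → 51; now {45, 25, 24}
insert 34 → {45, 34, 25, 24}
treat next patient → 45; now {34, 25, 24}
treat next patient → 34; now {25, 24}
treat next patient → 25; now {24}
treat next patient → 24; now {}
insert 27 → {27}
insert 17 → {27, 17}
insert 39 → {39, 27, 17}
treat next patient → 39; now {27, 17}
treat next patient → 27; now {17}
insert 47 → {47, 17}
treat next patient → 47; now {17}
insert 49 → {49, 17}
treat next patient → 49; now {17}
insert 20 → {20, 17}
treat next patient → 20; now {17}
treat next patient → 17; now {}
insert 32 → {32}
treat next patient → 32; now {}
insert 43 → {43}
insert 31 → {43, 31}
insert 40 → {43, 40, 31}
insert 48 → {48, 43, 40, 31}
insert 36 → {48, 43, 40, 36, 31}
treat next patient → 48; now {43, 40, 36, 31}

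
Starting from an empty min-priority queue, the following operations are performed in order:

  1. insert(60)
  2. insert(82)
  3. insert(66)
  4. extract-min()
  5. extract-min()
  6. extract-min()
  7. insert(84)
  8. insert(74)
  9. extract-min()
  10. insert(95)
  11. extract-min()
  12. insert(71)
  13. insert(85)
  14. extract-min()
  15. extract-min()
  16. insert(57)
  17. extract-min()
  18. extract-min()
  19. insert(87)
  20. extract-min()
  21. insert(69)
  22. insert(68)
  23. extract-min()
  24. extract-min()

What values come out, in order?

60 → 66 → 82 → 74 → 84 → 71 → 85 → 57 → 95 → 87 → 68 → 69

insert 60 → {60}
insert 82 → {60, 82}
insert 66 → {60, 66, 82}
extract-min → 60; now {66, 82}
extract-min → 66; now {82}
extract-min → 82; now {}
insert 84 → {84}
insert 74 → {74, 84}
extract-min → 74; now {84}
insert 95 → {84, 95}
extract-min → 84; now {95}
insert 71 → {71, 95}
insert 85 → {71, 85, 95}
extract-min → 71; now {85, 95}
extract-min → 85; now {95}
insert 57 → {57, 95}
extract-min → 57; now {95}
extract-min → 95; now {}
insert 87 → {87}
extract-min → 87; now {}
insert 69 → {69}
insert 68 → {68, 69}
extract-min → 68; now {69}
extract-min → 69; now {}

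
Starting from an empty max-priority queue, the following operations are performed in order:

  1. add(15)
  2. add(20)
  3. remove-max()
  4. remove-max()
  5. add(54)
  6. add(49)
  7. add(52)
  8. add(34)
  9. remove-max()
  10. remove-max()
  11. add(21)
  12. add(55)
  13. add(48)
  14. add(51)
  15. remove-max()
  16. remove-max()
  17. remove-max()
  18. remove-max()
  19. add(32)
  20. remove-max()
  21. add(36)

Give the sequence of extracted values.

[20, 15, 54, 52, 55, 51, 49, 48, 34]

insert 15 → {15}
insert 20 → {20, 15}
remove-max → 20; now {15}
remove-max → 15; now {}
insert 54 → {54}
insert 49 → {54, 49}
insert 52 → {54, 52, 49}
insert 34 → {54, 52, 49, 34}
remove-max → 54; now {52, 49, 34}
remove-max → 52; now {49, 34}
insert 21 → {49, 34, 21}
insert 55 → {55, 49, 34, 21}
insert 48 → {55, 49, 48, 34, 21}
insert 51 → {55, 51, 49, 48, 34, 21}
remove-max → 55; now {51, 49, 48, 34, 21}
remove-max → 51; now {49, 48, 34, 21}
remove-max → 49; now {48, 34, 21}
remove-max → 48; now {34, 21}
insert 32 → {34, 32, 21}
remove-max → 34; now {32, 21}
insert 36 → {36, 32, 21}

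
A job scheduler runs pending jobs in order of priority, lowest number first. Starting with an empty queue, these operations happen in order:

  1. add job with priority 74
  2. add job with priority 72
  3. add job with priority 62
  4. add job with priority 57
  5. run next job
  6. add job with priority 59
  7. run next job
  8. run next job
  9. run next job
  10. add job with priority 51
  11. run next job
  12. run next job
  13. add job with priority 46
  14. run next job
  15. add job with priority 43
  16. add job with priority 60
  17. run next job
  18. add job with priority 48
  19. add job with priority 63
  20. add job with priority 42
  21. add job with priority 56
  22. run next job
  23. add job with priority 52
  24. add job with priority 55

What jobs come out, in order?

insert 74 → {74}
insert 72 → {72, 74}
insert 62 → {62, 72, 74}
insert 57 → {57, 62, 72, 74}
run next job → 57; now {62, 72, 74}
insert 59 → {59, 62, 72, 74}
run next job → 59; now {62, 72, 74}
run next job → 62; now {72, 74}
run next job → 72; now {74}
insert 51 → {51, 74}
run next job → 51; now {74}
run next job → 74; now {}
insert 46 → {46}
run next job → 46; now {}
insert 43 → {43}
insert 60 → {43, 60}
run next job → 43; now {60}
insert 48 → {48, 60}
insert 63 → {48, 60, 63}
insert 42 → {42, 48, 60, 63}
insert 56 → {42, 48, 56, 60, 63}
run next job → 42; now {48, 56, 60, 63}
insert 52 → {48, 52, 56, 60, 63}
insert 55 → {48, 52, 55, 56, 60, 63}

57, 59, 62, 72, 51, 74, 46, 43, 42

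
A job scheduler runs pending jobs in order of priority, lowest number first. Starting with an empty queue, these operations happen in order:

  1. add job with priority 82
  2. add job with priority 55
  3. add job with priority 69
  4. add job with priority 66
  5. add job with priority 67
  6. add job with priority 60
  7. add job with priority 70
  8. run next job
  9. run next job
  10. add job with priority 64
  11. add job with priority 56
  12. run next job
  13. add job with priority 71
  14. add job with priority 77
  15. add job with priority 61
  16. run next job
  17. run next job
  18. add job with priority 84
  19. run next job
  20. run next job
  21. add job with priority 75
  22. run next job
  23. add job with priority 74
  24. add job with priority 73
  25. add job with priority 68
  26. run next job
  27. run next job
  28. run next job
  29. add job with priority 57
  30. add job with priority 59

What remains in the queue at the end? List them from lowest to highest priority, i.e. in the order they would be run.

[57, 59, 73, 74, 75, 77, 82, 84]

insert 82 → {82}
insert 55 → {55, 82}
insert 69 → {55, 69, 82}
insert 66 → {55, 66, 69, 82}
insert 67 → {55, 66, 67, 69, 82}
insert 60 → {55, 60, 66, 67, 69, 82}
insert 70 → {55, 60, 66, 67, 69, 70, 82}
run next job → 55; now {60, 66, 67, 69, 70, 82}
run next job → 60; now {66, 67, 69, 70, 82}
insert 64 → {64, 66, 67, 69, 70, 82}
insert 56 → {56, 64, 66, 67, 69, 70, 82}
run next job → 56; now {64, 66, 67, 69, 70, 82}
insert 71 → {64, 66, 67, 69, 70, 71, 82}
insert 77 → {64, 66, 67, 69, 70, 71, 77, 82}
insert 61 → {61, 64, 66, 67, 69, 70, 71, 77, 82}
run next job → 61; now {64, 66, 67, 69, 70, 71, 77, 82}
run next job → 64; now {66, 67, 69, 70, 71, 77, 82}
insert 84 → {66, 67, 69, 70, 71, 77, 82, 84}
run next job → 66; now {67, 69, 70, 71, 77, 82, 84}
run next job → 67; now {69, 70, 71, 77, 82, 84}
insert 75 → {69, 70, 71, 75, 77, 82, 84}
run next job → 69; now {70, 71, 75, 77, 82, 84}
insert 74 → {70, 71, 74, 75, 77, 82, 84}
insert 73 → {70, 71, 73, 74, 75, 77, 82, 84}
insert 68 → {68, 70, 71, 73, 74, 75, 77, 82, 84}
run next job → 68; now {70, 71, 73, 74, 75, 77, 82, 84}
run next job → 70; now {71, 73, 74, 75, 77, 82, 84}
run next job → 71; now {73, 74, 75, 77, 82, 84}
insert 57 → {57, 73, 74, 75, 77, 82, 84}
insert 59 → {57, 59, 73, 74, 75, 77, 82, 84}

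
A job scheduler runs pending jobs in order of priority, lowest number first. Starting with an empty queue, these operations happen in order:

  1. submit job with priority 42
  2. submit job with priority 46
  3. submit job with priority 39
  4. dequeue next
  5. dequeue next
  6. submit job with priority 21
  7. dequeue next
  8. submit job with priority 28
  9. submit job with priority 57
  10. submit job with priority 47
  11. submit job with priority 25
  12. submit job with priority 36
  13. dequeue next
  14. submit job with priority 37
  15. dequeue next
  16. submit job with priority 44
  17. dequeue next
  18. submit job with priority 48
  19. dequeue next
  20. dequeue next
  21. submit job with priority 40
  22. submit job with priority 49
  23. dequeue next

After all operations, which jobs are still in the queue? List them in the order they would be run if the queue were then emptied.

insert 42 → {42}
insert 46 → {42, 46}
insert 39 → {39, 42, 46}
dequeue next → 39; now {42, 46}
dequeue next → 42; now {46}
insert 21 → {21, 46}
dequeue next → 21; now {46}
insert 28 → {28, 46}
insert 57 → {28, 46, 57}
insert 47 → {28, 46, 47, 57}
insert 25 → {25, 28, 46, 47, 57}
insert 36 → {25, 28, 36, 46, 47, 57}
dequeue next → 25; now {28, 36, 46, 47, 57}
insert 37 → {28, 36, 37, 46, 47, 57}
dequeue next → 28; now {36, 37, 46, 47, 57}
insert 44 → {36, 37, 44, 46, 47, 57}
dequeue next → 36; now {37, 44, 46, 47, 57}
insert 48 → {37, 44, 46, 47, 48, 57}
dequeue next → 37; now {44, 46, 47, 48, 57}
dequeue next → 44; now {46, 47, 48, 57}
insert 40 → {40, 46, 47, 48, 57}
insert 49 → {40, 46, 47, 48, 49, 57}
dequeue next → 40; now {46, 47, 48, 49, 57}

46 → 47 → 48 → 49 → 57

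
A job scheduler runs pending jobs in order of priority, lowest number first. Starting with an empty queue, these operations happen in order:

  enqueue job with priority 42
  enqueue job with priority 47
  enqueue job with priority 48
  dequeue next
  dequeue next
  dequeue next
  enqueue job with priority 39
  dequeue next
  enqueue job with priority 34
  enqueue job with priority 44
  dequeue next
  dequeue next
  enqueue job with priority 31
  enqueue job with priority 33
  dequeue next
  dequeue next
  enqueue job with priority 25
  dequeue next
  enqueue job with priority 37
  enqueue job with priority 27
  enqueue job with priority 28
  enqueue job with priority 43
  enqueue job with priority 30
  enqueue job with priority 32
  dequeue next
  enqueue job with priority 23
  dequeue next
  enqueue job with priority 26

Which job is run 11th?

23

insert 42 → {42}
insert 47 → {42, 47}
insert 48 → {42, 47, 48}
dequeue next → 42; now {47, 48}
dequeue next → 47; now {48}
dequeue next → 48; now {}
insert 39 → {39}
dequeue next → 39; now {}
insert 34 → {34}
insert 44 → {34, 44}
dequeue next → 34; now {44}
dequeue next → 44; now {}
insert 31 → {31}
insert 33 → {31, 33}
dequeue next → 31; now {33}
dequeue next → 33; now {}
insert 25 → {25}
dequeue next → 25; now {}
insert 37 → {37}
insert 27 → {27, 37}
insert 28 → {27, 28, 37}
insert 43 → {27, 28, 37, 43}
insert 30 → {27, 28, 30, 37, 43}
insert 32 → {27, 28, 30, 32, 37, 43}
dequeue next → 27; now {28, 30, 32, 37, 43}
insert 23 → {23, 28, 30, 32, 37, 43}
dequeue next → 23; now {28, 30, 32, 37, 43}
insert 26 → {26, 28, 30, 32, 37, 43}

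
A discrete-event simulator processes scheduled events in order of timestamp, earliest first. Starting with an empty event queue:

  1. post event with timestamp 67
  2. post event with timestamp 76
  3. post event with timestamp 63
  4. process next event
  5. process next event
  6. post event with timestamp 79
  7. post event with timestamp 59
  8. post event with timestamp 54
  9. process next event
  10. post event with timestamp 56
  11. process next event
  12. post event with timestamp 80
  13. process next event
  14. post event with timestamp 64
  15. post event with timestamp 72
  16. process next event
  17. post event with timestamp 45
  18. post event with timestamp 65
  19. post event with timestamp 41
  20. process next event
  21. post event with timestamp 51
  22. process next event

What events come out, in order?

insert 67 → {67}
insert 76 → {67, 76}
insert 63 → {63, 67, 76}
process next event → 63; now {67, 76}
process next event → 67; now {76}
insert 79 → {76, 79}
insert 59 → {59, 76, 79}
insert 54 → {54, 59, 76, 79}
process next event → 54; now {59, 76, 79}
insert 56 → {56, 59, 76, 79}
process next event → 56; now {59, 76, 79}
insert 80 → {59, 76, 79, 80}
process next event → 59; now {76, 79, 80}
insert 64 → {64, 76, 79, 80}
insert 72 → {64, 72, 76, 79, 80}
process next event → 64; now {72, 76, 79, 80}
insert 45 → {45, 72, 76, 79, 80}
insert 65 → {45, 65, 72, 76, 79, 80}
insert 41 → {41, 45, 65, 72, 76, 79, 80}
process next event → 41; now {45, 65, 72, 76, 79, 80}
insert 51 → {45, 51, 65, 72, 76, 79, 80}
process next event → 45; now {51, 65, 72, 76, 79, 80}

63 → 67 → 54 → 56 → 59 → 64 → 41 → 45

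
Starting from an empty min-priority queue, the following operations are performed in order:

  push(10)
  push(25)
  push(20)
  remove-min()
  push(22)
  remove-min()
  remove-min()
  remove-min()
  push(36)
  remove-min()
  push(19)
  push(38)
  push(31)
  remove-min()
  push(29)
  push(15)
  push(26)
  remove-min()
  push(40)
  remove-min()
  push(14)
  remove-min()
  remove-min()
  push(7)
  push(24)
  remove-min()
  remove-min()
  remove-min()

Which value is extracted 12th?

insert 10 → {10}
insert 25 → {10, 25}
insert 20 → {10, 20, 25}
remove-min → 10; now {20, 25}
insert 22 → {20, 22, 25}
remove-min → 20; now {22, 25}
remove-min → 22; now {25}
remove-min → 25; now {}
insert 36 → {36}
remove-min → 36; now {}
insert 19 → {19}
insert 38 → {19, 38}
insert 31 → {19, 31, 38}
remove-min → 19; now {31, 38}
insert 29 → {29, 31, 38}
insert 15 → {15, 29, 31, 38}
insert 26 → {15, 26, 29, 31, 38}
remove-min → 15; now {26, 29, 31, 38}
insert 40 → {26, 29, 31, 38, 40}
remove-min → 26; now {29, 31, 38, 40}
insert 14 → {14, 29, 31, 38, 40}
remove-min → 14; now {29, 31, 38, 40}
remove-min → 29; now {31, 38, 40}
insert 7 → {7, 31, 38, 40}
insert 24 → {7, 24, 31, 38, 40}
remove-min → 7; now {24, 31, 38, 40}
remove-min → 24; now {31, 38, 40}
remove-min → 31; now {38, 40}

24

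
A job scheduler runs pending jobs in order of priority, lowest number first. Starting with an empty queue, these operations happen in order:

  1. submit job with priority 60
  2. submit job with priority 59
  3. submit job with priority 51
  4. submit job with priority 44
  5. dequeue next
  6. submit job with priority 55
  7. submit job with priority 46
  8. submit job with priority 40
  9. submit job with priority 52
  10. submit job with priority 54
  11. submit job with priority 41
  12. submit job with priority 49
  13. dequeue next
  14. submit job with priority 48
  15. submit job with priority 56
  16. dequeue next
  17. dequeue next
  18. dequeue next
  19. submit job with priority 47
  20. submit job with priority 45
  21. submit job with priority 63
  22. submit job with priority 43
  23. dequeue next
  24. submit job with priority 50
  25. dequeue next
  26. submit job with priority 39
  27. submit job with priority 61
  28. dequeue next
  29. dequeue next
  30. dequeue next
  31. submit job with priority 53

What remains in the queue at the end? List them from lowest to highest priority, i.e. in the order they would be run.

50, 51, 52, 53, 54, 55, 56, 59, 60, 61, 63

insert 60 → {60}
insert 59 → {59, 60}
insert 51 → {51, 59, 60}
insert 44 → {44, 51, 59, 60}
dequeue next → 44; now {51, 59, 60}
insert 55 → {51, 55, 59, 60}
insert 46 → {46, 51, 55, 59, 60}
insert 40 → {40, 46, 51, 55, 59, 60}
insert 52 → {40, 46, 51, 52, 55, 59, 60}
insert 54 → {40, 46, 51, 52, 54, 55, 59, 60}
insert 41 → {40, 41, 46, 51, 52, 54, 55, 59, 60}
insert 49 → {40, 41, 46, 49, 51, 52, 54, 55, 59, 60}
dequeue next → 40; now {41, 46, 49, 51, 52, 54, 55, 59, 60}
insert 48 → {41, 46, 48, 49, 51, 52, 54, 55, 59, 60}
insert 56 → {41, 46, 48, 49, 51, 52, 54, 55, 56, 59, 60}
dequeue next → 41; now {46, 48, 49, 51, 52, 54, 55, 56, 59, 60}
dequeue next → 46; now {48, 49, 51, 52, 54, 55, 56, 59, 60}
dequeue next → 48; now {49, 51, 52, 54, 55, 56, 59, 60}
insert 47 → {47, 49, 51, 52, 54, 55, 56, 59, 60}
insert 45 → {45, 47, 49, 51, 52, 54, 55, 56, 59, 60}
insert 63 → {45, 47, 49, 51, 52, 54, 55, 56, 59, 60, 63}
insert 43 → {43, 45, 47, 49, 51, 52, 54, 55, 56, 59, 60, 63}
dequeue next → 43; now {45, 47, 49, 51, 52, 54, 55, 56, 59, 60, 63}
insert 50 → {45, 47, 49, 50, 51, 52, 54, 55, 56, 59, 60, 63}
dequeue next → 45; now {47, 49, 50, 51, 52, 54, 55, 56, 59, 60, 63}
insert 39 → {39, 47, 49, 50, 51, 52, 54, 55, 56, 59, 60, 63}
insert 61 → {39, 47, 49, 50, 51, 52, 54, 55, 56, 59, 60, 61, 63}
dequeue next → 39; now {47, 49, 50, 51, 52, 54, 55, 56, 59, 60, 61, 63}
dequeue next → 47; now {49, 50, 51, 52, 54, 55, 56, 59, 60, 61, 63}
dequeue next → 49; now {50, 51, 52, 54, 55, 56, 59, 60, 61, 63}
insert 53 → {50, 51, 52, 53, 54, 55, 56, 59, 60, 61, 63}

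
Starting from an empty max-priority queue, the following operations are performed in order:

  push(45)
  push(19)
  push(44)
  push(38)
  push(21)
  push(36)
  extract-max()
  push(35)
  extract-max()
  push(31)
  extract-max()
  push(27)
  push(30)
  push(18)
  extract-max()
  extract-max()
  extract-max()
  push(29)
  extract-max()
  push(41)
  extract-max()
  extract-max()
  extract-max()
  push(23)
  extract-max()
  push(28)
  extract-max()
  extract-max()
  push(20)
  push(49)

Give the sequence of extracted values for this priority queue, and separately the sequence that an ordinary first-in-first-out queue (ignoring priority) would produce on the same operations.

insert 45 → {45}
insert 19 → {45, 19}
insert 44 → {45, 44, 19}
insert 38 → {45, 44, 38, 19}
insert 21 → {45, 44, 38, 21, 19}
insert 36 → {45, 44, 38, 36, 21, 19}
extract-max → 45; now {44, 38, 36, 21, 19}
insert 35 → {44, 38, 36, 35, 21, 19}
extract-max → 44; now {38, 36, 35, 21, 19}
insert 31 → {38, 36, 35, 31, 21, 19}
extract-max → 38; now {36, 35, 31, 21, 19}
insert 27 → {36, 35, 31, 27, 21, 19}
insert 30 → {36, 35, 31, 30, 27, 21, 19}
insert 18 → {36, 35, 31, 30, 27, 21, 19, 18}
extract-max → 36; now {35, 31, 30, 27, 21, 19, 18}
extract-max → 35; now {31, 30, 27, 21, 19, 18}
extract-max → 31; now {30, 27, 21, 19, 18}
insert 29 → {30, 29, 27, 21, 19, 18}
extract-max → 30; now {29, 27, 21, 19, 18}
insert 41 → {41, 29, 27, 21, 19, 18}
extract-max → 41; now {29, 27, 21, 19, 18}
extract-max → 29; now {27, 21, 19, 18}
extract-max → 27; now {21, 19, 18}
insert 23 → {23, 21, 19, 18}
extract-max → 23; now {21, 19, 18}
insert 28 → {28, 21, 19, 18}
extract-max → 28; now {21, 19, 18}
extract-max → 21; now {19, 18}
insert 20 → {20, 19, 18}
insert 49 → {49, 20, 19, 18}

priority queue: 45 → 44 → 38 → 36 → 35 → 31 → 30 → 41 → 29 → 27 → 23 → 28 → 21; FIFO queue: 45 → 19 → 44 → 38 → 21 → 36 → 35 → 31 → 27 → 30 → 18 → 29 → 41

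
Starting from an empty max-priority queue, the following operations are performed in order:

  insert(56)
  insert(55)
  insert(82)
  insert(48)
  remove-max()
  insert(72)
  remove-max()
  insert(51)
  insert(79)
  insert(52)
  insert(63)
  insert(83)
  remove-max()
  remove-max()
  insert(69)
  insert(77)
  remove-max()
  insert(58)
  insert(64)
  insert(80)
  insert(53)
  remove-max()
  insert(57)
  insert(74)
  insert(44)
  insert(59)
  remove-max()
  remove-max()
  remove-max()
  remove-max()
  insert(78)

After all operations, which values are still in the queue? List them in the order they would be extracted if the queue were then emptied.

78, 59, 58, 57, 56, 55, 53, 52, 51, 48, 44

insert 56 → {56}
insert 55 → {56, 55}
insert 82 → {82, 56, 55}
insert 48 → {82, 56, 55, 48}
remove-max → 82; now {56, 55, 48}
insert 72 → {72, 56, 55, 48}
remove-max → 72; now {56, 55, 48}
insert 51 → {56, 55, 51, 48}
insert 79 → {79, 56, 55, 51, 48}
insert 52 → {79, 56, 55, 52, 51, 48}
insert 63 → {79, 63, 56, 55, 52, 51, 48}
insert 83 → {83, 79, 63, 56, 55, 52, 51, 48}
remove-max → 83; now {79, 63, 56, 55, 52, 51, 48}
remove-max → 79; now {63, 56, 55, 52, 51, 48}
insert 69 → {69, 63, 56, 55, 52, 51, 48}
insert 77 → {77, 69, 63, 56, 55, 52, 51, 48}
remove-max → 77; now {69, 63, 56, 55, 52, 51, 48}
insert 58 → {69, 63, 58, 56, 55, 52, 51, 48}
insert 64 → {69, 64, 63, 58, 56, 55, 52, 51, 48}
insert 80 → {80, 69, 64, 63, 58, 56, 55, 52, 51, 48}
insert 53 → {80, 69, 64, 63, 58, 56, 55, 53, 52, 51, 48}
remove-max → 80; now {69, 64, 63, 58, 56, 55, 53, 52, 51, 48}
insert 57 → {69, 64, 63, 58, 57, 56, 55, 53, 52, 51, 48}
insert 74 → {74, 69, 64, 63, 58, 57, 56, 55, 53, 52, 51, 48}
insert 44 → {74, 69, 64, 63, 58, 57, 56, 55, 53, 52, 51, 48, 44}
insert 59 → {74, 69, 64, 63, 59, 58, 57, 56, 55, 53, 52, 51, 48, 44}
remove-max → 74; now {69, 64, 63, 59, 58, 57, 56, 55, 53, 52, 51, 48, 44}
remove-max → 69; now {64, 63, 59, 58, 57, 56, 55, 53, 52, 51, 48, 44}
remove-max → 64; now {63, 59, 58, 57, 56, 55, 53, 52, 51, 48, 44}
remove-max → 63; now {59, 58, 57, 56, 55, 53, 52, 51, 48, 44}
insert 78 → {78, 59, 58, 57, 56, 55, 53, 52, 51, 48, 44}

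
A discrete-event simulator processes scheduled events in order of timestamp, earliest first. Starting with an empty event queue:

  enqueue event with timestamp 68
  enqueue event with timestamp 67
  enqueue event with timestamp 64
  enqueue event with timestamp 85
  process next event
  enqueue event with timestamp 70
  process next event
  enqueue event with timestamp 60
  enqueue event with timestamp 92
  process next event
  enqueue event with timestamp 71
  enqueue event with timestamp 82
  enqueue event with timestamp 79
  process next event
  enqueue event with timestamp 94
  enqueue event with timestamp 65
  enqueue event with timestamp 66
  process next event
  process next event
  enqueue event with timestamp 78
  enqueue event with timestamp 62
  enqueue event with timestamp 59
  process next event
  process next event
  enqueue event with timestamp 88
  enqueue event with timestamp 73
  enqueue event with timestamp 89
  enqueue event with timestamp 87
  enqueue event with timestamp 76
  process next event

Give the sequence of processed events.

insert 68 → {68}
insert 67 → {67, 68}
insert 64 → {64, 67, 68}
insert 85 → {64, 67, 68, 85}
process next event → 64; now {67, 68, 85}
insert 70 → {67, 68, 70, 85}
process next event → 67; now {68, 70, 85}
insert 60 → {60, 68, 70, 85}
insert 92 → {60, 68, 70, 85, 92}
process next event → 60; now {68, 70, 85, 92}
insert 71 → {68, 70, 71, 85, 92}
insert 82 → {68, 70, 71, 82, 85, 92}
insert 79 → {68, 70, 71, 79, 82, 85, 92}
process next event → 68; now {70, 71, 79, 82, 85, 92}
insert 94 → {70, 71, 79, 82, 85, 92, 94}
insert 65 → {65, 70, 71, 79, 82, 85, 92, 94}
insert 66 → {65, 66, 70, 71, 79, 82, 85, 92, 94}
process next event → 65; now {66, 70, 71, 79, 82, 85, 92, 94}
process next event → 66; now {70, 71, 79, 82, 85, 92, 94}
insert 78 → {70, 71, 78, 79, 82, 85, 92, 94}
insert 62 → {62, 70, 71, 78, 79, 82, 85, 92, 94}
insert 59 → {59, 62, 70, 71, 78, 79, 82, 85, 92, 94}
process next event → 59; now {62, 70, 71, 78, 79, 82, 85, 92, 94}
process next event → 62; now {70, 71, 78, 79, 82, 85, 92, 94}
insert 88 → {70, 71, 78, 79, 82, 85, 88, 92, 94}
insert 73 → {70, 71, 73, 78, 79, 82, 85, 88, 92, 94}
insert 89 → {70, 71, 73, 78, 79, 82, 85, 88, 89, 92, 94}
insert 87 → {70, 71, 73, 78, 79, 82, 85, 87, 88, 89, 92, 94}
insert 76 → {70, 71, 73, 76, 78, 79, 82, 85, 87, 88, 89, 92, 94}
process next event → 70; now {71, 73, 76, 78, 79, 82, 85, 87, 88, 89, 92, 94}

[64, 67, 60, 68, 65, 66, 59, 62, 70]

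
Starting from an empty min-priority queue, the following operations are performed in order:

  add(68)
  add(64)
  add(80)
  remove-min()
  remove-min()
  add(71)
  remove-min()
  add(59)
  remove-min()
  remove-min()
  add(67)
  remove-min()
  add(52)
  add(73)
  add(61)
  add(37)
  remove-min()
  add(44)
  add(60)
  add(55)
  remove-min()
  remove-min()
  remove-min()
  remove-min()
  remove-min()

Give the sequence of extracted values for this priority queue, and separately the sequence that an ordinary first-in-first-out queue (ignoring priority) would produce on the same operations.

priority queue: 64, 68, 71, 59, 80, 67, 37, 44, 52, 55, 60, 61; FIFO queue: [68, 64, 80, 71, 59, 67, 52, 73, 61, 37, 44, 60]

insert 68 → {68}
insert 64 → {64, 68}
insert 80 → {64, 68, 80}
remove-min → 64; now {68, 80}
remove-min → 68; now {80}
insert 71 → {71, 80}
remove-min → 71; now {80}
insert 59 → {59, 80}
remove-min → 59; now {80}
remove-min → 80; now {}
insert 67 → {67}
remove-min → 67; now {}
insert 52 → {52}
insert 73 → {52, 73}
insert 61 → {52, 61, 73}
insert 37 → {37, 52, 61, 73}
remove-min → 37; now {52, 61, 73}
insert 44 → {44, 52, 61, 73}
insert 60 → {44, 52, 60, 61, 73}
insert 55 → {44, 52, 55, 60, 61, 73}
remove-min → 44; now {52, 55, 60, 61, 73}
remove-min → 52; now {55, 60, 61, 73}
remove-min → 55; now {60, 61, 73}
remove-min → 60; now {61, 73}
remove-min → 61; now {73}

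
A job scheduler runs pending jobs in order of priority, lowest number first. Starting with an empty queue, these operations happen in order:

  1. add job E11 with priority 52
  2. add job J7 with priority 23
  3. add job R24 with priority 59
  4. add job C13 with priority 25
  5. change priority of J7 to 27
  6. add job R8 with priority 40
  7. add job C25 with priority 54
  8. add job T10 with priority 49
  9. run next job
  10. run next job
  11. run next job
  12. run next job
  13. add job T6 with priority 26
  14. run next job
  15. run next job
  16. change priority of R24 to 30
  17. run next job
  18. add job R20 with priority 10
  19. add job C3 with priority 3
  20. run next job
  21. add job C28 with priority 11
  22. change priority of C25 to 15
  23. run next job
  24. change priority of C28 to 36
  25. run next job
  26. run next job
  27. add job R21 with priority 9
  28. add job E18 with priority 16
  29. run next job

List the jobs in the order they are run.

add E11 (priority 52) → {E11:52}
add J7 (priority 23) → {J7:23, E11:52}
add R24 (priority 59) → {J7:23, E11:52, R24:59}
add C13 (priority 25) → {J7:23, C13:25, E11:52, R24:59}
update J7 to priority 27 → {C13:25, J7:27, E11:52, R24:59}
add R8 (priority 40) → {C13:25, J7:27, R8:40, E11:52, R24:59}
add C25 (priority 54) → {C13:25, J7:27, R8:40, E11:52, C25:54, R24:59}
add T10 (priority 49) → {C13:25, J7:27, R8:40, T10:49, E11:52, C25:54, R24:59}
run next job → C13; now {J7:27, R8:40, T10:49, E11:52, C25:54, R24:59}
run next job → J7; now {R8:40, T10:49, E11:52, C25:54, R24:59}
run next job → R8; now {T10:49, E11:52, C25:54, R24:59}
run next job → T10; now {E11:52, C25:54, R24:59}
add T6 (priority 26) → {T6:26, E11:52, C25:54, R24:59}
run next job → T6; now {E11:52, C25:54, R24:59}
run next job → E11; now {C25:54, R24:59}
update R24 to priority 30 → {R24:30, C25:54}
run next job → R24; now {C25:54}
add R20 (priority 10) → {R20:10, C25:54}
add C3 (priority 3) → {C3:3, R20:10, C25:54}
run next job → C3; now {R20:10, C25:54}
add C28 (priority 11) → {R20:10, C28:11, C25:54}
update C25 to priority 15 → {R20:10, C28:11, C25:15}
run next job → R20; now {C28:11, C25:15}
update C28 to priority 36 → {C25:15, C28:36}
run next job → C25; now {C28:36}
run next job → C28; now {}
add R21 (priority 9) → {R21:9}
add E18 (priority 16) → {R21:9, E18:16}
run next job → R21; now {E18:16}

C13 → J7 → R8 → T10 → T6 → E11 → R24 → C3 → R20 → C25 → C28 → R21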